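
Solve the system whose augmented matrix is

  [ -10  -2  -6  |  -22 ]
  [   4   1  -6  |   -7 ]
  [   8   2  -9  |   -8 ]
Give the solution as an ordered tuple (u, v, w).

(0, 5, 2)

R1 := -1/10·R1
R2 := R2 − 4·R1
R3 := R3 − 8·R1
R2 := 5·R2
R3 := R3 − 2/5·R2
R3 := 1/3·R3
R2 := R2 + 42·R3
R1 := R1 − 3/5·R3
R1 := R1 − 1/5·R2
Reading off the last column: u = 0, v = 5, w = 2.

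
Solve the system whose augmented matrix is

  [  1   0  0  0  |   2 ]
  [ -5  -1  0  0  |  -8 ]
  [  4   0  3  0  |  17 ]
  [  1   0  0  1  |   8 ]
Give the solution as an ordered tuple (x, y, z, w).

Add 5 times ρ1 to ρ2.
  [ 1   0  0  0  |   2 ]
  [ 0  -1  0  0  |   2 ]
  [ 4   0  3  0  |  17 ]
  [ 1   0  0  1  |   8 ]
Subtract 4 times ρ1 from ρ3.
  [ 1   0  0  0  |  2 ]
  [ 0  -1  0  0  |  2 ]
  [ 0   0  3  0  |  9 ]
  [ 1   0  0  1  |  8 ]
Subtract ρ1 from ρ4.
  [ 1   0  0  0  |  2 ]
  [ 0  -1  0  0  |  2 ]
  [ 0   0  3  0  |  9 ]
  [ 0   0  0  1  |  6 ]
Multiply ρ2 by -1.
  [ 1  0  0  0  |   2 ]
  [ 0  1  0  0  |  -2 ]
  [ 0  0  3  0  |   9 ]
  [ 0  0  0  1  |   6 ]
Multiply ρ3 by 1/3.
  [ 1  0  0  0  |   2 ]
  [ 0  1  0  0  |  -2 ]
  [ 0  0  1  0  |   3 ]
  [ 0  0  0  1  |   6 ]
Reading off the last column: x = 2, y = -2, z = 3, w = 6.

(2, -2, 3, 6)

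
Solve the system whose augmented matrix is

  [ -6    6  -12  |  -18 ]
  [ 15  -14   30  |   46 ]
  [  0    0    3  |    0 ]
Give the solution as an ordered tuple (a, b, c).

R1 → -1/6·R1
  [  1   -1   2  |   3 ]
  [ 15  -14  30  |  46 ]
  [  0    0   3  |   0 ]
R2 → R2 − 15·R1
  [ 1  -1  2  |  3 ]
  [ 0   1  0  |  1 ]
  [ 0   0  3  |  0 ]
R3 → 1/3·R3
  [ 1  -1  2  |  3 ]
  [ 0   1  0  |  1 ]
  [ 0   0  1  |  0 ]
R1 → R1 − 2·R3
  [ 1  -1  0  |  3 ]
  [ 0   1  0  |  1 ]
  [ 0   0  1  |  0 ]
R1 → R1 + R2
  [ 1  0  0  |  4 ]
  [ 0  1  0  |  1 ]
  [ 0  0  1  |  0 ]
Reading off the last column: a = 4, b = 1, c = 0.

(4, 1, 0)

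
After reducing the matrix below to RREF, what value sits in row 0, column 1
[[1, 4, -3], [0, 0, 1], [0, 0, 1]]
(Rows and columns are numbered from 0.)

ρ3 → ρ3 − ρ2
  [ 1  4  -3 ]
  [ 0  0   1 ]
  [ 0  0   0 ]
ρ1 → ρ1 + 3·ρ2
  [ 1  4  0 ]
  [ 0  0  1 ]
  [ 0  0  0 ]

4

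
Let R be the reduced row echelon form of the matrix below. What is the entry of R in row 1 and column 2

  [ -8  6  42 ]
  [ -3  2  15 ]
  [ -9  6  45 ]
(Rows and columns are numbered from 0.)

Multiply R1 by -1/8.
  [  1  -3/4  -21/4 ]
  [ -3     2     15 ]
  [ -9     6     45 ]
Add 3 times R1 to R2.
  [  1  -3/4  -21/4 ]
  [  0  -1/4   -3/4 ]
  [ -9     6     45 ]
Add 9 times R1 to R3.
  [ 1  -3/4  -21/4 ]
  [ 0  -1/4   -3/4 ]
  [ 0  -3/4   -9/4 ]
Multiply R2 by -4.
  [ 1  -3/4  -21/4 ]
  [ 0     1      3 ]
  [ 0  -3/4   -9/4 ]
Add 3/4 times R2 to R3.
  [ 1  -3/4  -21/4 ]
  [ 0     1      3 ]
  [ 0     0      0 ]
Add 3/4 times R2 to R1.
  [ 1  0  -3 ]
  [ 0  1   3 ]
  [ 0  0   0 ]

3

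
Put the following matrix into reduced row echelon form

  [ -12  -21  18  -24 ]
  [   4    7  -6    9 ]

ρ1 → -1/12·ρ1
ρ2 → ρ2 − 4·ρ1
ρ1 → ρ1 − 2·ρ2

[[1, 7/4, -3/2, 0], [0, 0, 0, 1]]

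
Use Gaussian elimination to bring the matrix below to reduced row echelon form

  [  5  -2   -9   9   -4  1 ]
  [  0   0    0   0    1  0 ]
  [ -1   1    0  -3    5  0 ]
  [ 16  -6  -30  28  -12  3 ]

r1 ← 1/5·r1
r3 ← r3 + r1
r4 ← r4 − 16·r1
r2 ↔ r3
r2 ← 5/3·r2
r4 ← r4 − 2/5·r2
r4 ← r4 + 2·r3
r4 ← -3·r4
r2 ← r2 − 1/3·r4
r1 ← r1 − 1/5·r4
r2 ← r2 − 7·r3
r1 ← r1 + 4/5·r3
r1 ← r1 + 2/5·r2

[[1, 0, -3, 1, 0, 0], [0, 1, -3, -2, 0, 0], [0, 0, 0, 0, 1, 0], [0, 0, 0, 0, 0, 1]]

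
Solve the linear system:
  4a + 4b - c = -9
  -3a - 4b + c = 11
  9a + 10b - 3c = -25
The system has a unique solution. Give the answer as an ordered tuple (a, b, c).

(2, -4, 1)

Form the augmented matrix and row-reduce:
  [  4   4  -1  |   -9 ]
  [ -3  -4   1  |   11 ]
  [  9  10  -3  |  -25 ]
ρ1 := 1/4·ρ1
ρ2 := ρ2 + 3·ρ1
ρ3 := ρ3 − 9·ρ1
ρ2 := -1·ρ2
ρ3 := ρ3 − ρ2
ρ3 := -2·ρ3
ρ2 := ρ2 + 1/4·ρ3
ρ1 := ρ1 + 1/4·ρ3
ρ1 := ρ1 − ρ2
Reading off the last column: a = 2, b = -4, c = 1.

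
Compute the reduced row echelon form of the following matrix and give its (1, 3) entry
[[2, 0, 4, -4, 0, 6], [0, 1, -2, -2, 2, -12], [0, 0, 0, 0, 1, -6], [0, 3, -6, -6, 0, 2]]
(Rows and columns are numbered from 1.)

ρ1 := 1/2·ρ1
  [ 1  0   2  -2  0    3 ]
  [ 0  1  -2  -2  2  -12 ]
  [ 0  0   0   0  1   -6 ]
  [ 0  3  -6  -6  0    2 ]
ρ4 := ρ4 − 3·ρ2
  [ 1  0   2  -2   0    3 ]
  [ 0  1  -2  -2   2  -12 ]
  [ 0  0   0   0   1   -6 ]
  [ 0  0   0   0  -6   38 ]
ρ4 := ρ4 + 6·ρ3
  [ 1  0   2  -2  0    3 ]
  [ 0  1  -2  -2  2  -12 ]
  [ 0  0   0   0  1   -6 ]
  [ 0  0   0   0  0    2 ]
ρ4 := 1/2·ρ4
  [ 1  0   2  -2  0    3 ]
  [ 0  1  -2  -2  2  -12 ]
  [ 0  0   0   0  1   -6 ]
  [ 0  0   0   0  0    1 ]
ρ3 := ρ3 + 6·ρ4
  [ 1  0   2  -2  0    3 ]
  [ 0  1  -2  -2  2  -12 ]
  [ 0  0   0   0  1    0 ]
  [ 0  0   0   0  0    1 ]
ρ2 := ρ2 + 12·ρ4
  [ 1  0   2  -2  0  3 ]
  [ 0  1  -2  -2  2  0 ]
  [ 0  0   0   0  1  0 ]
  [ 0  0   0   0  0  1 ]
ρ1 := ρ1 − 3·ρ4
  [ 1  0   2  -2  0  0 ]
  [ 0  1  -2  -2  2  0 ]
  [ 0  0   0   0  1  0 ]
  [ 0  0   0   0  0  1 ]
ρ2 := ρ2 − 2·ρ3
  [ 1  0   2  -2  0  0 ]
  [ 0  1  -2  -2  0  0 ]
  [ 0  0   0   0  1  0 ]
  [ 0  0   0   0  0  1 ]

2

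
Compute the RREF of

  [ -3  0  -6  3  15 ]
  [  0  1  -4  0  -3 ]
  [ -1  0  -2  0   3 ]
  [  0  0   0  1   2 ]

r1 -> -1/3·r1
  [  1  0   2  -1  -5 ]
  [  0  1  -4   0  -3 ]
  [ -1  0  -2   0   3 ]
  [  0  0   0   1   2 ]
r3 -> r3 + r1
  [ 1  0   2  -1  -5 ]
  [ 0  1  -4   0  -3 ]
  [ 0  0   0  -1  -2 ]
  [ 0  0   0   1   2 ]
r3 -> -1·r3
  [ 1  0   2  -1  -5 ]
  [ 0  1  -4   0  -3 ]
  [ 0  0   0   1   2 ]
  [ 0  0   0   1   2 ]
r4 -> r4 − r3
  [ 1  0   2  -1  -5 ]
  [ 0  1  -4   0  -3 ]
  [ 0  0   0   1   2 ]
  [ 0  0   0   0   0 ]
r1 -> r1 + r3
  [ 1  0   2  0  -3 ]
  [ 0  1  -4  0  -3 ]
  [ 0  0   0  1   2 ]
  [ 0  0   0  0   0 ]

[[1, 0, 2, 0, -3], [0, 1, -4, 0, -3], [0, 0, 0, 1, 2], [0, 0, 0, 0, 0]]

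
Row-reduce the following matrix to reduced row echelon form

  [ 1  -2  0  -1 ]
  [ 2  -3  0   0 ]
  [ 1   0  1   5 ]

[[1, 0, 0, 3], [0, 1, 0, 2], [0, 0, 1, 2]]

R2 -> R2 − 2·R1
  [ 1  -2  0  -1 ]
  [ 0   1  0   2 ]
  [ 1   0  1   5 ]
R3 -> R3 − R1
  [ 1  -2  0  -1 ]
  [ 0   1  0   2 ]
  [ 0   2  1   6 ]
R3 -> R3 − 2·R2
  [ 1  -2  0  -1 ]
  [ 0   1  0   2 ]
  [ 0   0  1   2 ]
R1 -> R1 + 2·R2
  [ 1  0  0  3 ]
  [ 0  1  0  2 ]
  [ 0  0  1  2 ]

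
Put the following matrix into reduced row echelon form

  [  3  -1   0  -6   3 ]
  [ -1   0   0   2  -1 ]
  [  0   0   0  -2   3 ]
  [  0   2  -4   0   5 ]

ρ1 → 1/3·ρ1
ρ2 → ρ2 + ρ1
ρ2 → -3·ρ2
ρ4 → ρ4 − 2·ρ2
ρ3 <=> ρ4
ρ3 → -1/4·ρ3
ρ4 → -1/2·ρ4
ρ1 → ρ1 + 2·ρ4
ρ1 → ρ1 + 1/3·ρ2

[[1, 0, 0, 0, -2], [0, 1, 0, 0, 0], [0, 0, 1, 0, -5/4], [0, 0, 0, 1, -3/2]]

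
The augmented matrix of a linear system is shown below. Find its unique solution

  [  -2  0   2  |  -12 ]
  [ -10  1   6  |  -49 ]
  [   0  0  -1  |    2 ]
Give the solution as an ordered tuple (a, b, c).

R1 → -1/2·R1
R2 → R2 + 10·R1
R3 → -1·R3
R2 → R2 + 4·R3
R1 → R1 + R3
Reading off the last column: a = 4, b = 3, c = -2.

(4, 3, -2)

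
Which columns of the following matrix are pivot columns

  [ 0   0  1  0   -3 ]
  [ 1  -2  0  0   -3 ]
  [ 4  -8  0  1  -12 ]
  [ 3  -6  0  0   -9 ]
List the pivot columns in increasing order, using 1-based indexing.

R1 <=> R2
  [ 1  -2  0  0   -3 ]
  [ 0   0  1  0   -3 ]
  [ 4  -8  0  1  -12 ]
  [ 3  -6  0  0   -9 ]
R3 ← R3 − 4·R1
  [ 1  -2  0  0  -3 ]
  [ 0   0  1  0  -3 ]
  [ 0   0  0  1   0 ]
  [ 3  -6  0  0  -9 ]
R4 ← R4 − 3·R1
  [ 1  -2  0  0  -3 ]
  [ 0   0  1  0  -3 ]
  [ 0   0  0  1   0 ]
  [ 0   0  0  0   0 ]
Pivot columns are the columns containing a leading 1.

1, 3, 4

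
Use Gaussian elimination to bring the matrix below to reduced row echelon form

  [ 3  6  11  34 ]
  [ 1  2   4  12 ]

R1 ← 1/3·R1
R2 ← R2 − R1
R2 ← 3·R2
R1 ← R1 − 11/3·R2

[[1, 2, 0, 4], [0, 0, 1, 2]]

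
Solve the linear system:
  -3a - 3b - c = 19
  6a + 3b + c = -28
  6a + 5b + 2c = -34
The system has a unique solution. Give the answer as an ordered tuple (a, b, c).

(-3, -4, 2)

Form the augmented matrix and row-reduce:
  [ -3  -3  -1  |   19 ]
  [  6   3   1  |  -28 ]
  [  6   5   2  |  -34 ]
ρ1 := -1/3·ρ1
  [ 1  1  1/3  |  -19/3 ]
  [ 6  3    1  |    -28 ]
  [ 6  5    2  |    -34 ]
ρ2 := ρ2 − 6·ρ1
  [ 1   1  1/3  |  -19/3 ]
  [ 0  -3   -1  |     10 ]
  [ 6   5    2  |    -34 ]
ρ3 := ρ3 − 6·ρ1
  [ 1   1  1/3  |  -19/3 ]
  [ 0  -3   -1  |     10 ]
  [ 0  -1    0  |      4 ]
ρ2 := -1/3·ρ2
  [ 1   1  1/3  |  -19/3 ]
  [ 0   1  1/3  |  -10/3 ]
  [ 0  -1    0  |      4 ]
ρ3 := ρ3 + ρ2
  [ 1  1  1/3  |  -19/3 ]
  [ 0  1  1/3  |  -10/3 ]
  [ 0  0  1/3  |    2/3 ]
ρ3 := 3·ρ3
  [ 1  1  1/3  |  -19/3 ]
  [ 0  1  1/3  |  -10/3 ]
  [ 0  0    1  |      2 ]
ρ2 := ρ2 − 1/3·ρ3
  [ 1  1  1/3  |  -19/3 ]
  [ 0  1    0  |     -4 ]
  [ 0  0    1  |      2 ]
ρ1 := ρ1 − 1/3·ρ3
  [ 1  1  0  |  -7 ]
  [ 0  1  0  |  -4 ]
  [ 0  0  1  |   2 ]
ρ1 := ρ1 − ρ2
  [ 1  0  0  |  -3 ]
  [ 0  1  0  |  -4 ]
  [ 0  0  1  |   2 ]
Reading off the last column: a = -3, b = -4, c = 2.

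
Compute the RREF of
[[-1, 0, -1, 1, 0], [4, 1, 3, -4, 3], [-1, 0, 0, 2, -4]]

[[1, 0, 0, -2, 4], [0, 1, 0, 1, -1], [0, 0, 1, 1, -4]]

R1 → -1·R1
R2 → R2 − 4·R1
R3 → R3 + R1
R2 → R2 + R3
R1 → R1 − R3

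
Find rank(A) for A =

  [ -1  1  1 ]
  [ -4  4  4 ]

ρ1 := -1·ρ1
  [  1  -1  -1 ]
  [ -4   4   4 ]
ρ2 := ρ2 + 4·ρ1
  [ 1  -1  -1 ]
  [ 0   0   0 ]
The reduced form has 1 nonzero row.

rank = 1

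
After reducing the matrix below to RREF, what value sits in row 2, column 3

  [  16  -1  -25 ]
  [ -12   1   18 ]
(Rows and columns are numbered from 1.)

Multiply ρ1 by 1/16.
  [   1  -1/16  -25/16 ]
  [ -12      1      18 ]
Add 12 times ρ1 to ρ2.
  [ 1  -1/16  -25/16 ]
  [ 0    1/4    -3/4 ]
Multiply ρ2 by 4.
  [ 1  -1/16  -25/16 ]
  [ 0      1      -3 ]
Add 1/16 times ρ2 to ρ1.
  [ 1  0  -7/4 ]
  [ 0  1    -3 ]

-3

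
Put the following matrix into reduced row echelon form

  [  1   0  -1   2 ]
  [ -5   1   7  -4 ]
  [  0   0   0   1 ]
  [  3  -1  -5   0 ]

R2 ← R2 + 5·R1
  [ 1   0  -1  2 ]
  [ 0   1   2  6 ]
  [ 0   0   0  1 ]
  [ 3  -1  -5  0 ]
R4 ← R4 − 3·R1
  [ 1   0  -1   2 ]
  [ 0   1   2   6 ]
  [ 0   0   0   1 ]
  [ 0  -1  -2  -6 ]
R4 ← R4 + R2
  [ 1  0  -1  2 ]
  [ 0  1   2  6 ]
  [ 0  0   0  1 ]
  [ 0  0   0  0 ]
R2 ← R2 − 6·R3
  [ 1  0  -1  2 ]
  [ 0  1   2  0 ]
  [ 0  0   0  1 ]
  [ 0  0   0  0 ]
R1 ← R1 − 2·R3
  [ 1  0  -1  0 ]
  [ 0  1   2  0 ]
  [ 0  0   0  1 ]
  [ 0  0   0  0 ]

[[1, 0, -1, 0], [0, 1, 2, 0], [0, 0, 0, 1], [0, 0, 0, 0]]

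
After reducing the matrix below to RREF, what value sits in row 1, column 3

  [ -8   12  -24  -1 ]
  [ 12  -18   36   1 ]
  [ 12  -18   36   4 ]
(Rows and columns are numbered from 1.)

3

R1 → -1/8·R1
  [  1  -3/2   3  1/8 ]
  [ 12   -18  36    1 ]
  [ 12   -18  36    4 ]
R2 → R2 − 12·R1
  [  1  -3/2   3   1/8 ]
  [  0     0   0  -1/2 ]
  [ 12   -18  36     4 ]
R3 → R3 − 12·R1
  [ 1  -3/2  3   1/8 ]
  [ 0     0  0  -1/2 ]
  [ 0     0  0   5/2 ]
R2 → -2·R2
  [ 1  -3/2  3  1/8 ]
  [ 0     0  0    1 ]
  [ 0     0  0  5/2 ]
R3 → R3 − 5/2·R2
  [ 1  -3/2  3  1/8 ]
  [ 0     0  0    1 ]
  [ 0     0  0    0 ]
R1 → R1 − 1/8·R2
  [ 1  -3/2  3  0 ]
  [ 0     0  0  1 ]
  [ 0     0  0  0 ]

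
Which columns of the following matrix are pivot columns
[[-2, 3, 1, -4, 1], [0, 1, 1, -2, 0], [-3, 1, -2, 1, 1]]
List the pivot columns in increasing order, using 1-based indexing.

1, 2, 5

R1 ← -1/2·R1
  [  1  -3/2  -1/2   2  -1/2 ]
  [  0     1     1  -2     0 ]
  [ -3     1    -2   1     1 ]
R3 ← R3 + 3·R1
  [ 1  -3/2  -1/2   2  -1/2 ]
  [ 0     1     1  -2     0 ]
  [ 0  -7/2  -7/2   7  -1/2 ]
R3 ← R3 + 7/2·R2
  [ 1  -3/2  -1/2   2  -1/2 ]
  [ 0     1     1  -2     0 ]
  [ 0     0     0   0  -1/2 ]
R3 ← -2·R3
  [ 1  -3/2  -1/2   2  -1/2 ]
  [ 0     1     1  -2     0 ]
  [ 0     0     0   0     1 ]
R1 ← R1 + 1/2·R3
  [ 1  -3/2  -1/2   2  0 ]
  [ 0     1     1  -2  0 ]
  [ 0     0     0   0  1 ]
R1 ← R1 + 3/2·R2
  [ 1  0  1  -1  0 ]
  [ 0  1  1  -2  0 ]
  [ 0  0  0   0  1 ]
Pivot columns are the columns containing a leading 1.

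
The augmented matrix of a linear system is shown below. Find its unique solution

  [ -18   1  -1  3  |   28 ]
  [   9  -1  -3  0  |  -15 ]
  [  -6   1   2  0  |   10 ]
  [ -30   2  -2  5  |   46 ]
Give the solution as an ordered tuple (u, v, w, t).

R1 := -1/18·R1
  [   1  -1/18  1/18  -1/6  |  -14/9 ]
  [   9     -1    -3     0  |    -15 ]
  [  -6      1     2     0  |     10 ]
  [ -30      2    -2     5  |     46 ]
R2 := R2 − 9·R1
  [   1  -1/18  1/18  -1/6  |  -14/9 ]
  [   0   -1/2  -7/2   3/2  |     -1 ]
  [  -6      1     2     0  |     10 ]
  [ -30      2    -2     5  |     46 ]
R3 := R3 + 6·R1
  [   1  -1/18  1/18  -1/6  |  -14/9 ]
  [   0   -1/2  -7/2   3/2  |     -1 ]
  [   0    2/3   7/3    -1  |    2/3 ]
  [ -30      2    -2     5  |     46 ]
R4 := R4 + 30·R1
  [ 1  -1/18  1/18  -1/6  |  -14/9 ]
  [ 0   -1/2  -7/2   3/2  |     -1 ]
  [ 0    2/3   7/3    -1  |    2/3 ]
  [ 0    1/3  -1/3     0  |   -2/3 ]
R2 := -2·R2
  [ 1  -1/18  1/18  -1/6  |  -14/9 ]
  [ 0      1     7    -3  |      2 ]
  [ 0    2/3   7/3    -1  |    2/3 ]
  [ 0    1/3  -1/3     0  |   -2/3 ]
R3 := R3 − 2/3·R2
  [ 1  -1/18  1/18  -1/6  |  -14/9 ]
  [ 0      1     7    -3  |      2 ]
  [ 0      0  -7/3     1  |   -2/3 ]
  [ 0    1/3  -1/3     0  |   -2/3 ]
R4 := R4 − 1/3·R2
  [ 1  -1/18  1/18  -1/6  |  -14/9 ]
  [ 0      1     7    -3  |      2 ]
  [ 0      0  -7/3     1  |   -2/3 ]
  [ 0      0  -8/3     1  |   -4/3 ]
R3 := -3/7·R3
  [ 1  -1/18  1/18  -1/6  |  -14/9 ]
  [ 0      1     7    -3  |      2 ]
  [ 0      0     1  -3/7  |    2/7 ]
  [ 0      0  -8/3     1  |   -4/3 ]
R4 := R4 + 8/3·R3
  [ 1  -1/18  1/18  -1/6  |  -14/9 ]
  [ 0      1     7    -3  |      2 ]
  [ 0      0     1  -3/7  |    2/7 ]
  [ 0      0     0  -1/7  |   -4/7 ]
R4 := -7·R4
  [ 1  -1/18  1/18  -1/6  |  -14/9 ]
  [ 0      1     7    -3  |      2 ]
  [ 0      0     1  -3/7  |    2/7 ]
  [ 0      0     0     1  |      4 ]
R3 := R3 + 3/7·R4
  [ 1  -1/18  1/18  -1/6  |  -14/9 ]
  [ 0      1     7    -3  |      2 ]
  [ 0      0     1     0  |      2 ]
  [ 0      0     0     1  |      4 ]
R2 := R2 + 3·R4
  [ 1  -1/18  1/18  -1/6  |  -14/9 ]
  [ 0      1     7     0  |     14 ]
  [ 0      0     1     0  |      2 ]
  [ 0      0     0     1  |      4 ]
R1 := R1 + 1/6·R4
  [ 1  -1/18  1/18  0  |  -8/9 ]
  [ 0      1     7  0  |    14 ]
  [ 0      0     1  0  |     2 ]
  [ 0      0     0  1  |     4 ]
R2 := R2 − 7·R3
  [ 1  -1/18  1/18  0  |  -8/9 ]
  [ 0      1     0  0  |     0 ]
  [ 0      0     1  0  |     2 ]
  [ 0      0     0  1  |     4 ]
R1 := R1 − 1/18·R3
  [ 1  -1/18  0  0  |  -1 ]
  [ 0      1  0  0  |   0 ]
  [ 0      0  1  0  |   2 ]
  [ 0      0  0  1  |   4 ]
R1 := R1 + 1/18·R2
  [ 1  0  0  0  |  -1 ]
  [ 0  1  0  0  |   0 ]
  [ 0  0  1  0  |   2 ]
  [ 0  0  0  1  |   4 ]
Reading off the last column: u = -1, v = 0, w = 2, t = 4.

(-1, 0, 2, 4)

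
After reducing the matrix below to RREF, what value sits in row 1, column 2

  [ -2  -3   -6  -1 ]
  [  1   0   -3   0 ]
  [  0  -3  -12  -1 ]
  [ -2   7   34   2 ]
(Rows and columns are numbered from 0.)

R1 ← -1/2·R1
R2 ← R2 − R1
R4 ← R4 + 2·R1
R2 ← -2/3·R2
R3 ← R3 + 3·R2
R4 ← R4 − 10·R2
R3 ↔ R4
R3 ← -3·R3
R2 ← R2 − 1/3·R3
R1 ← R1 − 1/2·R3
R1 ← R1 − 3/2·R2

4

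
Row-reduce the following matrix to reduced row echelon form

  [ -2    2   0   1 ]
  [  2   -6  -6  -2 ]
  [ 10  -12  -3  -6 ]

[[1, 0, 3/2, 0], [0, 1, 3/2, 0], [0, 0, 0, 1]]

R1 → -1/2·R1
  [  1   -1   0  -1/2 ]
  [  2   -6  -6    -2 ]
  [ 10  -12  -3    -6 ]
R2 → R2 − 2·R1
  [  1   -1   0  -1/2 ]
  [  0   -4  -6    -1 ]
  [ 10  -12  -3    -6 ]
R3 → R3 − 10·R1
  [ 1  -1   0  -1/2 ]
  [ 0  -4  -6    -1 ]
  [ 0  -2  -3    -1 ]
R2 → -1/4·R2
  [ 1  -1    0  -1/2 ]
  [ 0   1  3/2   1/4 ]
  [ 0  -2   -3    -1 ]
R3 → R3 + 2·R2
  [ 1  -1    0  -1/2 ]
  [ 0   1  3/2   1/4 ]
  [ 0   0    0  -1/2 ]
R3 → -2·R3
  [ 1  -1    0  -1/2 ]
  [ 0   1  3/2   1/4 ]
  [ 0   0    0     1 ]
R2 → R2 − 1/4·R3
  [ 1  -1    0  -1/2 ]
  [ 0   1  3/2     0 ]
  [ 0   0    0     1 ]
R1 → R1 + 1/2·R3
  [ 1  -1    0  0 ]
  [ 0   1  3/2  0 ]
  [ 0   0    0  1 ]
R1 → R1 + R2
  [ 1  0  3/2  0 ]
  [ 0  1  3/2  0 ]
  [ 0  0    0  1 ]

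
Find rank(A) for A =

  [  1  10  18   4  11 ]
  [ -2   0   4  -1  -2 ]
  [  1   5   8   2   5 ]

rank = 3

Add 2 times R1 to R2.
  [ 1  10  18  4  11 ]
  [ 0  20  40  7  20 ]
  [ 1   5   8  2   5 ]
Subtract R1 from R3.
  [ 1  10   18   4  11 ]
  [ 0  20   40   7  20 ]
  [ 0  -5  -10  -2  -6 ]
Multiply R2 by 1/20.
  [ 1  10   18     4  11 ]
  [ 0   1    2  7/20   1 ]
  [ 0  -5  -10    -2  -6 ]
Add 5 times R2 to R3.
  [ 1  10  18     4  11 ]
  [ 0   1   2  7/20   1 ]
  [ 0   0   0  -1/4  -1 ]
Multiply R3 by -4.
  [ 1  10  18     4  11 ]
  [ 0   1   2  7/20   1 ]
  [ 0   0   0     1   4 ]
Subtract 7/20 times R3 from R2.
  [ 1  10  18  4    11 ]
  [ 0   1   2  0  -2/5 ]
  [ 0   0   0  1     4 ]
Subtract 4 times R3 from R1.
  [ 1  10  18  0    -5 ]
  [ 0   1   2  0  -2/5 ]
  [ 0   0   0  1     4 ]
Subtract 10 times R2 from R1.
  [ 1  0  -2  0    -1 ]
  [ 0  1   2  0  -2/5 ]
  [ 0  0   0  1     4 ]
The reduced form has 3 nonzero rows.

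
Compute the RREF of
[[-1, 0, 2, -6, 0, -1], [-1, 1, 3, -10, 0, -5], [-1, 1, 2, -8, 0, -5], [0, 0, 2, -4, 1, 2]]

r1 ← -1·r1
  [  1  0  -2    6  0   1 ]
  [ -1  1   3  -10  0  -5 ]
  [ -1  1   2   -8  0  -5 ]
  [  0  0   2   -4  1   2 ]
r2 ← r2 + r1
  [  1  0  -2   6  0   1 ]
  [  0  1   1  -4  0  -4 ]
  [ -1  1   2  -8  0  -5 ]
  [  0  0   2  -4  1   2 ]
r3 ← r3 + r1
  [ 1  0  -2   6  0   1 ]
  [ 0  1   1  -4  0  -4 ]
  [ 0  1   0  -2  0  -4 ]
  [ 0  0   2  -4  1   2 ]
r3 ← r3 − r2
  [ 1  0  -2   6  0   1 ]
  [ 0  1   1  -4  0  -4 ]
  [ 0  0  -1   2  0   0 ]
  [ 0  0   2  -4  1   2 ]
r3 ← -1·r3
  [ 1  0  -2   6  0   1 ]
  [ 0  1   1  -4  0  -4 ]
  [ 0  0   1  -2  0   0 ]
  [ 0  0   2  -4  1   2 ]
r4 ← r4 − 2·r3
  [ 1  0  -2   6  0   1 ]
  [ 0  1   1  -4  0  -4 ]
  [ 0  0   1  -2  0   0 ]
  [ 0  0   0   0  1   2 ]
r2 ← r2 − r3
  [ 1  0  -2   6  0   1 ]
  [ 0  1   0  -2  0  -4 ]
  [ 0  0   1  -2  0   0 ]
  [ 0  0   0   0  1   2 ]
r1 ← r1 + 2·r3
  [ 1  0  0   2  0   1 ]
  [ 0  1  0  -2  0  -4 ]
  [ 0  0  1  -2  0   0 ]
  [ 0  0  0   0  1   2 ]

[[1, 0, 0, 2, 0, 1], [0, 1, 0, -2, 0, -4], [0, 0, 1, -2, 0, 0], [0, 0, 0, 0, 1, 2]]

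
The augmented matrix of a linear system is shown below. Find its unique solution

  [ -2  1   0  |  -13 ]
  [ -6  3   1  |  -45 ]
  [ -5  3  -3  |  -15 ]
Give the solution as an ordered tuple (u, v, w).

r1 := -1/2·r1
r2 := r2 + 6·r1
r3 := r3 + 5·r1
r2 <-> r3
r2 := 2·r2
r2 := r2 + 6·r3
r1 := r1 + 1/2·r2
Reading off the last column: u = 6, v = -1, w = -6.

(6, -1, -6)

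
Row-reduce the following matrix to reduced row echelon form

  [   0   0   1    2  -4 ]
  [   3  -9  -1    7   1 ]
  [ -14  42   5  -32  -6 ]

[[1, -3, 0, 3, -1], [0, 0, 1, 2, -4], [0, 0, 0, 0, 0]]

R1 <=> R2
  [   3  -9  -1    7   1 ]
  [   0   0   1    2  -4 ]
  [ -14  42   5  -32  -6 ]
R1 → 1/3·R1
  [   1  -3  -1/3  7/3  1/3 ]
  [   0   0     1    2   -4 ]
  [ -14  42     5  -32   -6 ]
R3 → R3 + 14·R1
  [ 1  -3  -1/3  7/3   1/3 ]
  [ 0   0     1    2    -4 ]
  [ 0   0   1/3  2/3  -4/3 ]
R3 → R3 − 1/3·R2
  [ 1  -3  -1/3  7/3  1/3 ]
  [ 0   0     1    2   -4 ]
  [ 0   0     0    0    0 ]
R1 → R1 + 1/3·R2
  [ 1  -3  0  3  -1 ]
  [ 0   0  1  2  -4 ]
  [ 0   0  0  0   0 ]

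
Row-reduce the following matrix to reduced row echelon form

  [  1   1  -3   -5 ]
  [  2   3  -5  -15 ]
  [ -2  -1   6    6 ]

r2 -> r2 − 2·r1
  [  1   1  -3  -5 ]
  [  0   1   1  -5 ]
  [ -2  -1   6   6 ]
r3 -> r3 + 2·r1
  [ 1  1  -3  -5 ]
  [ 0  1   1  -5 ]
  [ 0  1   0  -4 ]
r3 -> r3 − r2
  [ 1  1  -3  -5 ]
  [ 0  1   1  -5 ]
  [ 0  0  -1   1 ]
r3 -> -1·r3
  [ 1  1  -3  -5 ]
  [ 0  1   1  -5 ]
  [ 0  0   1  -1 ]
r2 -> r2 − r3
  [ 1  1  -3  -5 ]
  [ 0  1   0  -4 ]
  [ 0  0   1  -1 ]
r1 -> r1 + 3·r3
  [ 1  1  0  -8 ]
  [ 0  1  0  -4 ]
  [ 0  0  1  -1 ]
r1 -> r1 − r2
  [ 1  0  0  -4 ]
  [ 0  1  0  -4 ]
  [ 0  0  1  -1 ]

[[1, 0, 0, -4], [0, 1, 0, -4], [0, 0, 1, -1]]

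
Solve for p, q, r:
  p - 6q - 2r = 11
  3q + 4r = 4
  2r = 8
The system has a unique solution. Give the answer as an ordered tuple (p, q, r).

Form the augmented matrix and row-reduce:
  [ 1  -6  -2  |  11 ]
  [ 0   3   4  |   4 ]
  [ 0   0   2  |   8 ]
ρ2 → 1/3·ρ2
  [ 1  -6   -2  |   11 ]
  [ 0   1  4/3  |  4/3 ]
  [ 0   0    2  |    8 ]
ρ3 → 1/2·ρ3
  [ 1  -6   -2  |   11 ]
  [ 0   1  4/3  |  4/3 ]
  [ 0   0    1  |    4 ]
ρ2 → ρ2 − 4/3·ρ3
  [ 1  -6  -2  |  11 ]
  [ 0   1   0  |  -4 ]
  [ 0   0   1  |   4 ]
ρ1 → ρ1 + 2·ρ3
  [ 1  -6  0  |  19 ]
  [ 0   1  0  |  -4 ]
  [ 0   0  1  |   4 ]
ρ1 → ρ1 + 6·ρ2
  [ 1  0  0  |  -5 ]
  [ 0  1  0  |  -4 ]
  [ 0  0  1  |   4 ]
Reading off the last column: p = -5, q = -4, r = 4.

(-5, -4, 4)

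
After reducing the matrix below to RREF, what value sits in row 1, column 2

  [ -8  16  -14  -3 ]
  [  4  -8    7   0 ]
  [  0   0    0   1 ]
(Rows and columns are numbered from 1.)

ρ1 → -1/8·ρ1
  [ 1  -2  7/4  3/8 ]
  [ 4  -8    7    0 ]
  [ 0   0    0    1 ]
ρ2 → ρ2 − 4·ρ1
  [ 1  -2  7/4   3/8 ]
  [ 0   0    0  -3/2 ]
  [ 0   0    0     1 ]
ρ2 → -2/3·ρ2
  [ 1  -2  7/4  3/8 ]
  [ 0   0    0    1 ]
  [ 0   0    0    1 ]
ρ3 → ρ3 − ρ2
  [ 1  -2  7/4  3/8 ]
  [ 0   0    0    1 ]
  [ 0   0    0    0 ]
ρ1 → ρ1 − 3/8·ρ2
  [ 1  -2  7/4  0 ]
  [ 0   0    0  1 ]
  [ 0   0    0  0 ]

-2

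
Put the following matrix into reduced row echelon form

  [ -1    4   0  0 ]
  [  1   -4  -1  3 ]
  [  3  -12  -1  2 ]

r1 := -1·r1
  [ 1   -4   0  0 ]
  [ 1   -4  -1  3 ]
  [ 3  -12  -1  2 ]
r2 := r2 − r1
  [ 1   -4   0  0 ]
  [ 0    0  -1  3 ]
  [ 3  -12  -1  2 ]
r3 := r3 − 3·r1
  [ 1  -4   0  0 ]
  [ 0   0  -1  3 ]
  [ 0   0  -1  2 ]
r2 := -1·r2
  [ 1  -4   0   0 ]
  [ 0   0   1  -3 ]
  [ 0   0  -1   2 ]
r3 := r3 + r2
  [ 1  -4  0   0 ]
  [ 0   0  1  -3 ]
  [ 0   0  0  -1 ]
r3 := -1·r3
  [ 1  -4  0   0 ]
  [ 0   0  1  -3 ]
  [ 0   0  0   1 ]
r2 := r2 + 3·r3
  [ 1  -4  0  0 ]
  [ 0   0  1  0 ]
  [ 0   0  0  1 ]

[[1, -4, 0, 0], [0, 0, 1, 0], [0, 0, 0, 1]]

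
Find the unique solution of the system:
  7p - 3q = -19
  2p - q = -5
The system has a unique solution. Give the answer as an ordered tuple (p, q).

(-4, -3)

Form the augmented matrix and row-reduce:
  [ 7  -3  |  -19 ]
  [ 2  -1  |   -5 ]
ρ1 := 1/7·ρ1
  [ 1  -3/7  |  -19/7 ]
  [ 2    -1  |     -5 ]
ρ2 := ρ2 − 2·ρ1
  [ 1  -3/7  |  -19/7 ]
  [ 0  -1/7  |    3/7 ]
ρ2 := -7·ρ2
  [ 1  -3/7  |  -19/7 ]
  [ 0     1  |     -3 ]
ρ1 := ρ1 + 3/7·ρ2
  [ 1  0  |  -4 ]
  [ 0  1  |  -3 ]
Reading off the last column: p = -4, q = -3.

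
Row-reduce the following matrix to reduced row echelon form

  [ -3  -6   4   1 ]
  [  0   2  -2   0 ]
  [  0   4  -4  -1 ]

Multiply R1 by -1/3.
Multiply R2 by 1/2.
Subtract 4 times R2 from R3.
Multiply R3 by -1.
Add 1/3 times R3 to R1.
Subtract 2 times R2 from R1.

[[1, 0, 2/3, 0], [0, 1, -1, 0], [0, 0, 0, 1]]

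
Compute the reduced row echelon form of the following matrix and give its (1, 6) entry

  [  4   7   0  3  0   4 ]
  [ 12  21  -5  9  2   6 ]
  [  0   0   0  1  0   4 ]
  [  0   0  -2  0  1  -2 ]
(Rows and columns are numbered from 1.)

ρ1 ← 1/4·ρ1
ρ2 ← ρ2 − 12·ρ1
ρ2 ← -1/5·ρ2
ρ4 ← ρ4 + 2·ρ2
ρ4 ← 5·ρ4
ρ2 ← ρ2 + 2/5·ρ4
ρ1 ← ρ1 − 3/4·ρ3

-2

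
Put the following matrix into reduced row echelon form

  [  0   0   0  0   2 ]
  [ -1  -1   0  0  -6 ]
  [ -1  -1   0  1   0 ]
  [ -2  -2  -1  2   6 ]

r1 ↔ r2
  [ -1  -1   0  0  -6 ]
  [  0   0   0  0   2 ]
  [ -1  -1   0  1   0 ]
  [ -2  -2  -1  2   6 ]
r1 ← -1·r1
  [  1   1   0  0  6 ]
  [  0   0   0  0  2 ]
  [ -1  -1   0  1  0 ]
  [ -2  -2  -1  2  6 ]
r3 ← r3 + r1
  [  1   1   0  0  6 ]
  [  0   0   0  0  2 ]
  [  0   0   0  1  6 ]
  [ -2  -2  -1  2  6 ]
r4 ← r4 + 2·r1
  [ 1  1   0  0   6 ]
  [ 0  0   0  0   2 ]
  [ 0  0   0  1   6 ]
  [ 0  0  -1  2  18 ]
r2 ↔ r4
  [ 1  1   0  0   6 ]
  [ 0  0  -1  2  18 ]
  [ 0  0   0  1   6 ]
  [ 0  0   0  0   2 ]
r2 ← -1·r2
  [ 1  1  0   0    6 ]
  [ 0  0  1  -2  -18 ]
  [ 0  0  0   1    6 ]
  [ 0  0  0   0    2 ]
r4 ← 1/2·r4
  [ 1  1  0   0    6 ]
  [ 0  0  1  -2  -18 ]
  [ 0  0  0   1    6 ]
  [ 0  0  0   0    1 ]
r3 ← r3 − 6·r4
  [ 1  1  0   0    6 ]
  [ 0  0  1  -2  -18 ]
  [ 0  0  0   1    0 ]
  [ 0  0  0   0    1 ]
r2 ← r2 + 18·r4
  [ 1  1  0   0  6 ]
  [ 0  0  1  -2  0 ]
  [ 0  0  0   1  0 ]
  [ 0  0  0   0  1 ]
r1 ← r1 − 6·r4
  [ 1  1  0   0  0 ]
  [ 0  0  1  -2  0 ]
  [ 0  0  0   1  0 ]
  [ 0  0  0   0  1 ]
r2 ← r2 + 2·r3
  [ 1  1  0  0  0 ]
  [ 0  0  1  0  0 ]
  [ 0  0  0  1  0 ]
  [ 0  0  0  0  1 ]

[[1, 1, 0, 0, 0], [0, 0, 1, 0, 0], [0, 0, 0, 1, 0], [0, 0, 0, 0, 1]]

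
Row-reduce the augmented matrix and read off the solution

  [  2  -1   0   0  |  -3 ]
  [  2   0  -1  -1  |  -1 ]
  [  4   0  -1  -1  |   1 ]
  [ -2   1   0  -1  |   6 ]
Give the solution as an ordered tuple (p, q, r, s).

(1, 5, 6, -3)

r1 → 1/2·r1
  [  1  -1/2   0   0  |  -3/2 ]
  [  2     0  -1  -1  |    -1 ]
  [  4     0  -1  -1  |     1 ]
  [ -2     1   0  -1  |     6 ]
r2 → r2 − 2·r1
  [  1  -1/2   0   0  |  -3/2 ]
  [  0     1  -1  -1  |     2 ]
  [  4     0  -1  -1  |     1 ]
  [ -2     1   0  -1  |     6 ]
r3 → r3 − 4·r1
  [  1  -1/2   0   0  |  -3/2 ]
  [  0     1  -1  -1  |     2 ]
  [  0     2  -1  -1  |     7 ]
  [ -2     1   0  -1  |     6 ]
r4 → r4 + 2·r1
  [ 1  -1/2   0   0  |  -3/2 ]
  [ 0     1  -1  -1  |     2 ]
  [ 0     2  -1  -1  |     7 ]
  [ 0     0   0  -1  |     3 ]
r3 → r3 − 2·r2
  [ 1  -1/2   0   0  |  -3/2 ]
  [ 0     1  -1  -1  |     2 ]
  [ 0     0   1   1  |     3 ]
  [ 0     0   0  -1  |     3 ]
r4 → -1·r4
  [ 1  -1/2   0   0  |  -3/2 ]
  [ 0     1  -1  -1  |     2 ]
  [ 0     0   1   1  |     3 ]
  [ 0     0   0   1  |    -3 ]
r3 → r3 − r4
  [ 1  -1/2   0   0  |  -3/2 ]
  [ 0     1  -1  -1  |     2 ]
  [ 0     0   1   0  |     6 ]
  [ 0     0   0   1  |    -3 ]
r2 → r2 + r4
  [ 1  -1/2   0  0  |  -3/2 ]
  [ 0     1  -1  0  |    -1 ]
  [ 0     0   1  0  |     6 ]
  [ 0     0   0  1  |    -3 ]
r2 → r2 + r3
  [ 1  -1/2  0  0  |  -3/2 ]
  [ 0     1  0  0  |     5 ]
  [ 0     0  1  0  |     6 ]
  [ 0     0  0  1  |    -3 ]
r1 → r1 + 1/2·r2
  [ 1  0  0  0  |   1 ]
  [ 0  1  0  0  |   5 ]
  [ 0  0  1  0  |   6 ]
  [ 0  0  0  1  |  -3 ]
Reading off the last column: p = 1, q = 5, r = 6, s = -3.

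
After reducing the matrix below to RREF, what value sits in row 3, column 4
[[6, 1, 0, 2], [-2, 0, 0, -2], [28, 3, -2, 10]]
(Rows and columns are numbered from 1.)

ρ1 → 1/6·ρ1
  [  1  1/6   0  1/3 ]
  [ -2    0   0   -2 ]
  [ 28    3  -2   10 ]
ρ2 → ρ2 + 2·ρ1
  [  1  1/6   0   1/3 ]
  [  0  1/3   0  -4/3 ]
  [ 28    3  -2    10 ]
ρ3 → ρ3 − 28·ρ1
  [ 1   1/6   0   1/3 ]
  [ 0   1/3   0  -4/3 ]
  [ 0  -5/3  -2   2/3 ]
ρ2 → 3·ρ2
  [ 1   1/6   0  1/3 ]
  [ 0     1   0   -4 ]
  [ 0  -5/3  -2  2/3 ]
ρ3 → ρ3 + 5/3·ρ2
  [ 1  1/6   0  1/3 ]
  [ 0    1   0   -4 ]
  [ 0    0  -2   -6 ]
ρ3 → -1/2·ρ3
  [ 1  1/6  0  1/3 ]
  [ 0    1  0   -4 ]
  [ 0    0  1    3 ]
ρ1 → ρ1 − 1/6·ρ2
  [ 1  0  0   1 ]
  [ 0  1  0  -4 ]
  [ 0  0  1   3 ]

3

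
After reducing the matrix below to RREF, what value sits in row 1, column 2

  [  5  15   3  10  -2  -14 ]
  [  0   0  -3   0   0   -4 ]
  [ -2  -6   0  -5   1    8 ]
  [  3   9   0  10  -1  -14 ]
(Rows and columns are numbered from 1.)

ρ1 → 1/5·ρ1
ρ3 → ρ3 + 2·ρ1
ρ4 → ρ4 − 3·ρ1
ρ2 → -1/3·ρ2
ρ3 → ρ3 − 6/5·ρ2
ρ4 → ρ4 + 9/5·ρ2
ρ3 → -1·ρ3
ρ4 → ρ4 − 4·ρ3
ρ3 → ρ3 + 1/5·ρ4
ρ1 → ρ1 + 2/5·ρ4
ρ1 → ρ1 − 2·ρ3
ρ1 → ρ1 − 3/5·ρ2

3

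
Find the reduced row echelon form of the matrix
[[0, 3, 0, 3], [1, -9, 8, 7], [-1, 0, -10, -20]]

Swap R1 and R2.
  [  1  -9    8    7 ]
  [  0   3    0    3 ]
  [ -1   0  -10  -20 ]
Add R1 to R3.
  [ 1  -9   8    7 ]
  [ 0   3   0    3 ]
  [ 0  -9  -2  -13 ]
Multiply R2 by 1/3.
  [ 1  -9   8    7 ]
  [ 0   1   0    1 ]
  [ 0  -9  -2  -13 ]
Add 9 times R2 to R3.
  [ 1  -9   8   7 ]
  [ 0   1   0   1 ]
  [ 0   0  -2  -4 ]
Multiply R3 by -1/2.
  [ 1  -9  8  7 ]
  [ 0   1  0  1 ]
  [ 0   0  1  2 ]
Subtract 8 times R3 from R1.
  [ 1  -9  0  -9 ]
  [ 0   1  0   1 ]
  [ 0   0  1   2 ]
Add 9 times R2 to R1.
  [ 1  0  0  0 ]
  [ 0  1  0  1 ]
  [ 0  0  1  2 ]

[[1, 0, 0, 0], [0, 1, 0, 1], [0, 0, 1, 2]]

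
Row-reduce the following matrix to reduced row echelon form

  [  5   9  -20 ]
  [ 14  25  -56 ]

[[1, 0, -4], [0, 1, 0]]

r1 ← 1/5·r1
r2 ← r2 − 14·r1
r2 ← -5·r2
r1 ← r1 − 9/5·r2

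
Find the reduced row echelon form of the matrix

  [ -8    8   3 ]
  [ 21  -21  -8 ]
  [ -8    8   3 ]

[[1, -1, 0], [0, 0, 1], [0, 0, 0]]

r1 -> -1/8·r1
  [  1   -1  -3/8 ]
  [ 21  -21    -8 ]
  [ -8    8     3 ]
r2 -> r2 − 21·r1
  [  1  -1  -3/8 ]
  [  0   0  -1/8 ]
  [ -8   8     3 ]
r3 -> r3 + 8·r1
  [ 1  -1  -3/8 ]
  [ 0   0  -1/8 ]
  [ 0   0     0 ]
r2 -> -8·r2
  [ 1  -1  -3/8 ]
  [ 0   0     1 ]
  [ 0   0     0 ]
r1 -> r1 + 3/8·r2
  [ 1  -1  0 ]
  [ 0   0  1 ]
  [ 0   0  0 ]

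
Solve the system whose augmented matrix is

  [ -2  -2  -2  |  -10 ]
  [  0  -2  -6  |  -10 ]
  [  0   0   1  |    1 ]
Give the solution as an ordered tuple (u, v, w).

R1 := -1/2·R1
  [ 1   1   1  |    5 ]
  [ 0  -2  -6  |  -10 ]
  [ 0   0   1  |    1 ]
R2 := -1/2·R2
  [ 1  1  1  |  5 ]
  [ 0  1  3  |  5 ]
  [ 0  0  1  |  1 ]
R2 := R2 − 3·R3
  [ 1  1  1  |  5 ]
  [ 0  1  0  |  2 ]
  [ 0  0  1  |  1 ]
R1 := R1 − R3
  [ 1  1  0  |  4 ]
  [ 0  1  0  |  2 ]
  [ 0  0  1  |  1 ]
R1 := R1 − R2
  [ 1  0  0  |  2 ]
  [ 0  1  0  |  2 ]
  [ 0  0  1  |  1 ]
Reading off the last column: u = 2, v = 2, w = 1.

(2, 2, 1)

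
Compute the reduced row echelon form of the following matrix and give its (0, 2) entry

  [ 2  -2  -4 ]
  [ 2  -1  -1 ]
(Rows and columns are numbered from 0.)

1

ρ1 := 1/2·ρ1
ρ2 := ρ2 − 2·ρ1
ρ1 := ρ1 + ρ2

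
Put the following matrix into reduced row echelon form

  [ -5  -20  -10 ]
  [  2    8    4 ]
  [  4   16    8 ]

[[1, 4, 2], [0, 0, 0], [0, 0, 0]]

R1 ← -1/5·R1
R2 ← R2 − 2·R1
R3 ← R3 − 4·R1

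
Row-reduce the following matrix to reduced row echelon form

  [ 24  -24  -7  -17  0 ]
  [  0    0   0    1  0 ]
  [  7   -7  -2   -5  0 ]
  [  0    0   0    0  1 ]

R1 -> 1/24·R1
  [ 1  -1  -7/24  -17/24  0 ]
  [ 0   0      0       1  0 ]
  [ 7  -7     -2      -5  0 ]
  [ 0   0      0       0  1 ]
R3 -> R3 − 7·R1
  [ 1  -1  -7/24  -17/24  0 ]
  [ 0   0      0       1  0 ]
  [ 0   0   1/24   -1/24  0 ]
  [ 0   0      0       0  1 ]
R2 ↔ R3
  [ 1  -1  -7/24  -17/24  0 ]
  [ 0   0   1/24   -1/24  0 ]
  [ 0   0      0       1  0 ]
  [ 0   0      0       0  1 ]
R2 -> 24·R2
  [ 1  -1  -7/24  -17/24  0 ]
  [ 0   0      1      -1  0 ]
  [ 0   0      0       1  0 ]
  [ 0   0      0       0  1 ]
R2 -> R2 + R3
  [ 1  -1  -7/24  -17/24  0 ]
  [ 0   0      1       0  0 ]
  [ 0   0      0       1  0 ]
  [ 0   0      0       0  1 ]
R1 -> R1 + 17/24·R3
  [ 1  -1  -7/24  0  0 ]
  [ 0   0      1  0  0 ]
  [ 0   0      0  1  0 ]
  [ 0   0      0  0  1 ]
R1 -> R1 + 7/24·R2
  [ 1  -1  0  0  0 ]
  [ 0   0  1  0  0 ]
  [ 0   0  0  1  0 ]
  [ 0   0  0  0  1 ]

[[1, -1, 0, 0, 0], [0, 0, 1, 0, 0], [0, 0, 0, 1, 0], [0, 0, 0, 0, 1]]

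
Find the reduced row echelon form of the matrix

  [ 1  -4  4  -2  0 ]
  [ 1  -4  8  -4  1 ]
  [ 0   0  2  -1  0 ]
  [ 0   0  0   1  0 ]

R2 -> R2 − R1
R2 -> 1/4·R2
R3 -> R3 − 2·R2
R3 ↔ R4
R4 -> -2·R4
R2 -> R2 − 1/4·R4
R2 -> R2 + 1/2·R3
R1 -> R1 + 2·R3
R1 -> R1 − 4·R2

[[1, -4, 0, 0, 0], [0, 0, 1, 0, 0], [0, 0, 0, 1, 0], [0, 0, 0, 0, 1]]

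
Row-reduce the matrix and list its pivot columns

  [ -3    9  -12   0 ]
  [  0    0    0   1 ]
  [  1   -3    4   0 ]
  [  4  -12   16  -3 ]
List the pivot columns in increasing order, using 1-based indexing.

R1 -> -1/3·R1
  [ 1   -3   4   0 ]
  [ 0    0   0   1 ]
  [ 1   -3   4   0 ]
  [ 4  -12  16  -3 ]
R3 -> R3 − R1
  [ 1   -3   4   0 ]
  [ 0    0   0   1 ]
  [ 0    0   0   0 ]
  [ 4  -12  16  -3 ]
R4 -> R4 − 4·R1
  [ 1  -3  4   0 ]
  [ 0   0  0   1 ]
  [ 0   0  0   0 ]
  [ 0   0  0  -3 ]
R4 -> R4 + 3·R2
  [ 1  -3  4  0 ]
  [ 0   0  0  1 ]
  [ 0   0  0  0 ]
  [ 0   0  0  0 ]
Pivot columns are the columns containing a leading 1.

1, 4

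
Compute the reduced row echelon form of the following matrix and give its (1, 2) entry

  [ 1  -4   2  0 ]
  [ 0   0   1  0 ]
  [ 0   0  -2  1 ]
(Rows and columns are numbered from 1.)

-4

Add 2 times ρ2 to ρ3.
  [ 1  -4  2  0 ]
  [ 0   0  1  0 ]
  [ 0   0  0  1 ]
Subtract 2 times ρ2 from ρ1.
  [ 1  -4  0  0 ]
  [ 0   0  1  0 ]
  [ 0   0  0  1 ]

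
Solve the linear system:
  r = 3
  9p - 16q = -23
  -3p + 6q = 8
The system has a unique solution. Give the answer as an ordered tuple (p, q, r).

(-5/3, 1/2, 3)

Form the augmented matrix and row-reduce:
  [  0    0  1  |    3 ]
  [  9  -16  0  |  -23 ]
  [ -3    6  0  |    8 ]
R1 <=> R2
  [  9  -16  0  |  -23 ]
  [  0    0  1  |    3 ]
  [ -3    6  0  |    8 ]
R1 -> 1/9·R1
  [  1  -16/9  0  |  -23/9 ]
  [  0      0  1  |      3 ]
  [ -3      6  0  |      8 ]
R3 -> R3 + 3·R1
  [ 1  -16/9  0  |  -23/9 ]
  [ 0      0  1  |      3 ]
  [ 0    2/3  0  |    1/3 ]
R2 <=> R3
  [ 1  -16/9  0  |  -23/9 ]
  [ 0    2/3  0  |    1/3 ]
  [ 0      0  1  |      3 ]
R2 -> 3/2·R2
  [ 1  -16/9  0  |  -23/9 ]
  [ 0      1  0  |    1/2 ]
  [ 0      0  1  |      3 ]
R1 -> R1 + 16/9·R2
  [ 1  0  0  |  -5/3 ]
  [ 0  1  0  |   1/2 ]
  [ 0  0  1  |     3 ]
Reading off the last column: p = -5/3, q = 1/2, r = 3.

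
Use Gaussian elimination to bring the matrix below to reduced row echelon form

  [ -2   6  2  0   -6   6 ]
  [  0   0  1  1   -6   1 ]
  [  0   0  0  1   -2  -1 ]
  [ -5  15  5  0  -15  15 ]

R1 -> -1/2·R1
  [  1  -3  -1  0    3  -3 ]
  [  0   0   1  1   -6   1 ]
  [  0   0   0  1   -2  -1 ]
  [ -5  15   5  0  -15  15 ]
R4 -> R4 + 5·R1
  [ 1  -3  -1  0   3  -3 ]
  [ 0   0   1  1  -6   1 ]
  [ 0   0   0  1  -2  -1 ]
  [ 0   0   0  0   0   0 ]
R2 -> R2 − R3
  [ 1  -3  -1  0   3  -3 ]
  [ 0   0   1  0  -4   2 ]
  [ 0   0   0  1  -2  -1 ]
  [ 0   0   0  0   0   0 ]
R1 -> R1 + R2
  [ 1  -3  0  0  -1  -1 ]
  [ 0   0  1  0  -4   2 ]
  [ 0   0  0  1  -2  -1 ]
  [ 0   0  0  0   0   0 ]

[[1, -3, 0, 0, -1, -1], [0, 0, 1, 0, -4, 2], [0, 0, 0, 1, -2, -1], [0, 0, 0, 0, 0, 0]]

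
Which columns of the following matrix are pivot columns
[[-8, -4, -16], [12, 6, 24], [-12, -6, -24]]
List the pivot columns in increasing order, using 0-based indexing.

Multiply R1 by -1/8.
Subtract 12 times R1 from R2.
Add 12 times R1 to R3.
Pivot columns are the columns containing a leading 1.

0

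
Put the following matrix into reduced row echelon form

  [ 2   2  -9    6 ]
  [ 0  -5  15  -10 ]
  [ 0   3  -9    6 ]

[[1, 0, -3/2, 1], [0, 1, -3, 2], [0, 0, 0, 0]]

R1 -> 1/2·R1
  [ 1   1  -9/2    3 ]
  [ 0  -5    15  -10 ]
  [ 0   3    -9    6 ]
R2 -> -1/5·R2
  [ 1  1  -9/2  3 ]
  [ 0  1    -3  2 ]
  [ 0  3    -9  6 ]
R3 -> R3 − 3·R2
  [ 1  1  -9/2  3 ]
  [ 0  1    -3  2 ]
  [ 0  0     0  0 ]
R1 -> R1 − R2
  [ 1  0  -3/2  1 ]
  [ 0  1    -3  2 ]
  [ 0  0     0  0 ]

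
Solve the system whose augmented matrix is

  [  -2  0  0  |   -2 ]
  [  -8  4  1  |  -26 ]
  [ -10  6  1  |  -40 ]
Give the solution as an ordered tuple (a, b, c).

Multiply r1 by -1/2.
  [   1  0  0  |    1 ]
  [  -8  4  1  |  -26 ]
  [ -10  6  1  |  -40 ]
Add 8 times r1 to r2.
  [   1  0  0  |    1 ]
  [   0  4  1  |  -18 ]
  [ -10  6  1  |  -40 ]
Add 10 times r1 to r3.
  [ 1  0  0  |    1 ]
  [ 0  4  1  |  -18 ]
  [ 0  6  1  |  -30 ]
Multiply r2 by 1/4.
  [ 1  0    0  |     1 ]
  [ 0  1  1/4  |  -9/2 ]
  [ 0  6    1  |   -30 ]
Subtract 6 times r2 from r3.
  [ 1  0     0  |     1 ]
  [ 0  1   1/4  |  -9/2 ]
  [ 0  0  -1/2  |    -3 ]
Multiply r3 by -2.
  [ 1  0    0  |     1 ]
  [ 0  1  1/4  |  -9/2 ]
  [ 0  0    1  |     6 ]
Subtract 1/4 times r3 from r2.
  [ 1  0  0  |   1 ]
  [ 0  1  0  |  -6 ]
  [ 0  0  1  |   6 ]
Reading off the last column: a = 1, b = -6, c = 6.

(1, -6, 6)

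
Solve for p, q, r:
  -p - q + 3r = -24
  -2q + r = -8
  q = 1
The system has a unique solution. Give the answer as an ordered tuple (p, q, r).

(5, 1, -6)

Form the augmented matrix and row-reduce:
  [ -1  -1  3  |  -24 ]
  [  0  -2  1  |   -8 ]
  [  0   1  0  |    1 ]
R1 ← -1·R1
R2 ← -1/2·R2
R3 ← R3 − R2
R3 ← 2·R3
R2 ← R2 + 1/2·R3
R1 ← R1 + 3·R3
R1 ← R1 − R2
Reading off the last column: p = 5, q = 1, r = -6.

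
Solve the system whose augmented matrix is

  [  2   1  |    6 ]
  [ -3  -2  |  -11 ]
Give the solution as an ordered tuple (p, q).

R1 -> 1/2·R1
  [  1  1/2  |    3 ]
  [ -3   -2  |  -11 ]
R2 -> R2 + 3·R1
  [ 1   1/2  |   3 ]
  [ 0  -1/2  |  -2 ]
R2 -> -2·R2
  [ 1  1/2  |  3 ]
  [ 0    1  |  4 ]
R1 -> R1 − 1/2·R2
  [ 1  0  |  1 ]
  [ 0  1  |  4 ]
Reading off the last column: p = 1, q = 4.

(1, 4)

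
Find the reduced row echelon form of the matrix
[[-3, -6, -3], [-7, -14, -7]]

R1 → -1/3·R1
  [  1    2   1 ]
  [ -7  -14  -7 ]
R2 → R2 + 7·R1
  [ 1  2  1 ]
  [ 0  0  0 ]

[[1, 2, 1], [0, 0, 0]]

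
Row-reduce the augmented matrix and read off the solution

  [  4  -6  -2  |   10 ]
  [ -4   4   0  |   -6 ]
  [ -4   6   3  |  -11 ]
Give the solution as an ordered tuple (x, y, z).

(1/2, -1, -1)

R1 -> 1/4·R1
  [  1  -3/2  -1/2  |  5/2 ]
  [ -4     4     0  |   -6 ]
  [ -4     6     3  |  -11 ]
R2 -> R2 + 4·R1
  [  1  -3/2  -1/2  |  5/2 ]
  [  0    -2    -2  |    4 ]
  [ -4     6     3  |  -11 ]
R3 -> R3 + 4·R1
  [ 1  -3/2  -1/2  |  5/2 ]
  [ 0    -2    -2  |    4 ]
  [ 0     0     1  |   -1 ]
R2 -> -1/2·R2
  [ 1  -3/2  -1/2  |  5/2 ]
  [ 0     1     1  |   -2 ]
  [ 0     0     1  |   -1 ]
R2 -> R2 − R3
  [ 1  -3/2  -1/2  |  5/2 ]
  [ 0     1     0  |   -1 ]
  [ 0     0     1  |   -1 ]
R1 -> R1 + 1/2·R3
  [ 1  -3/2  0  |   2 ]
  [ 0     1  0  |  -1 ]
  [ 0     0  1  |  -1 ]
R1 -> R1 + 3/2·R2
  [ 1  0  0  |  1/2 ]
  [ 0  1  0  |   -1 ]
  [ 0  0  1  |   -1 ]
Reading off the last column: x = 1/2, y = -1, z = -1.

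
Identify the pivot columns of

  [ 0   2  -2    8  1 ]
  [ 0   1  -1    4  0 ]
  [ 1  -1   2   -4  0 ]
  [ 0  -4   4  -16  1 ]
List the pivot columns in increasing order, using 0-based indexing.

0, 1, 4

r1 ↔ r3
  [ 1  -1   2   -4  0 ]
  [ 0   1  -1    4  0 ]
  [ 0   2  -2    8  1 ]
  [ 0  -4   4  -16  1 ]
r3 := r3 − 2·r2
  [ 1  -1   2   -4  0 ]
  [ 0   1  -1    4  0 ]
  [ 0   0   0    0  1 ]
  [ 0  -4   4  -16  1 ]
r4 := r4 + 4·r2
  [ 1  -1   2  -4  0 ]
  [ 0   1  -1   4  0 ]
  [ 0   0   0   0  1 ]
  [ 0   0   0   0  1 ]
r4 := r4 − r3
  [ 1  -1   2  -4  0 ]
  [ 0   1  -1   4  0 ]
  [ 0   0   0   0  1 ]
  [ 0   0   0   0  0 ]
r1 := r1 + r2
  [ 1  0   1  0  0 ]
  [ 0  1  -1  4  0 ]
  [ 0  0   0  0  1 ]
  [ 0  0   0  0  0 ]
Pivot columns are the columns containing a leading 1.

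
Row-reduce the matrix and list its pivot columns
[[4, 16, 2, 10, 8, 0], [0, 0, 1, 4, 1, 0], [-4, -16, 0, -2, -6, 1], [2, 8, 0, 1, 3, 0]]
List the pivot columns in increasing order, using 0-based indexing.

0, 2, 5

r1 := 1/4·r1
  [  1    4  1/2  5/2   2  0 ]
  [  0    0    1    4   1  0 ]
  [ -4  -16    0   -2  -6  1 ]
  [  2    8    0    1   3  0 ]
r3 := r3 + 4·r1
  [ 1  4  1/2  5/2  2  0 ]
  [ 0  0    1    4  1  0 ]
  [ 0  0    2    8  2  1 ]
  [ 2  8    0    1  3  0 ]
r4 := r4 − 2·r1
  [ 1  4  1/2  5/2   2  0 ]
  [ 0  0    1    4   1  0 ]
  [ 0  0    2    8   2  1 ]
  [ 0  0   -1   -4  -1  0 ]
r3 := r3 − 2·r2
  [ 1  4  1/2  5/2   2  0 ]
  [ 0  0    1    4   1  0 ]
  [ 0  0    0    0   0  1 ]
  [ 0  0   -1   -4  -1  0 ]
r4 := r4 + r2
  [ 1  4  1/2  5/2  2  0 ]
  [ 0  0    1    4  1  0 ]
  [ 0  0    0    0  0  1 ]
  [ 0  0    0    0  0  0 ]
r1 := r1 − 1/2·r2
  [ 1  4  0  1/2  3/2  0 ]
  [ 0  0  1    4    1  0 ]
  [ 0  0  0    0    0  1 ]
  [ 0  0  0    0    0  0 ]
Pivot columns are the columns containing a leading 1.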